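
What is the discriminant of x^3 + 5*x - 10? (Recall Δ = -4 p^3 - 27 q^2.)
Δ = -3200

For a depressed cubic x^3 + p x + q the discriminant is Δ = -4 p^3 - 27 q^2 = -4*(5)^3 - 27*(-10)^2 = -500 - 2700 = -3200.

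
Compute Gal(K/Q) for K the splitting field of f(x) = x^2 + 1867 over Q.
Gal(K/Q) = Z/2Z (cyclic of order 2)

x^2 + 1867 is irreducible over Q since -1867 is not a rational square. The splitting field Q(sqrt(-1867)) has degree 2 over Q, and its unique nontrivial automorphism is sqrt(-1867) ↦ -sqrt(-1867). Hence Gal(Q(sqrt(-1867))/Q) = Z/2Z.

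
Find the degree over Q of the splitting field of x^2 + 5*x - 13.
[K:Q] = 2

The discriminant of x^2 + (5)*x + (-13) is b^2 - 4c = 25 - (-52) = 77. Since 77 is not a perfect square in Q, the polynomial is irreducible over Q. Its two roots generate a degree-2 extension, so [K:Q] = 2.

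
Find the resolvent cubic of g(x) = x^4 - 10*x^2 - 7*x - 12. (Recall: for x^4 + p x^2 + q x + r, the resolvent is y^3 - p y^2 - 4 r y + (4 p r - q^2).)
h(y) = y^3 + 10*y^2 + 48*y + 431

Identify coefficients: p = -10, q = -7, r = -12.
Plug into h(y) = y^3 - p y^2 - 4 r y + (4 p r - q^2):
  h(y) = y^3 - (-10) y^2 - 4*(-12) y + (4*(-10)*(-12) - (-7)^2)
       = y^3 + (10) y^2 + (48) y + (431).
Simplifying: h(y) = y^3 + 10*y^2 + 48*y + 431.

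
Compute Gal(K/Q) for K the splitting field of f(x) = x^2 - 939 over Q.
Gal(K/Q) = Z/2Z (cyclic of order 2)

x^2 - 939 is irreducible over Q since 939 is not a rational square. The splitting field Q(sqrt(939)) has degree 2 over Q, and its unique nontrivial automorphism is sqrt(939) ↦ -sqrt(939). Hence Gal(Q(sqrt(939))/Q) = Z/2Z.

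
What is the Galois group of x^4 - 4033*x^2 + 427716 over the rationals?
Gal(K/Q) = Z/2Z (cyclic of order 2)

f factors as (x^2 - 109)(x^2 - 3924), so the splitting field is K = Q(sqrt(109), sqrt(3924)). The squarefree part of 109 is 109 and the squarefree part of 3924 is also 109, so sqrt(109) and sqrt(3924) are both rational multiples of sqrt(109). Hence Q(sqrt(109)) = Q(sqrt(3924)) = Q(sqrt(109)), and the splitting field collapses to a single degree-2 extension with Galois group Z/2Z.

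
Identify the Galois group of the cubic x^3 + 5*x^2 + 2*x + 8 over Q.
Gal(K/Q) = S_3 (symmetric group of order 6)

Compute the discriminant of x^3 + (5)*x^2 + (2)*x + (8): Δ = -4220. Since Δ is not a rational square, the Galois group is not contained in A_3; it must be the full S_3 (irreducibility of the cubic rules out anything smaller).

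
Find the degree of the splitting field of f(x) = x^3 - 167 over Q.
[K:Q] = 6

x^3 - 167 has one real root r = 167^(1/3) and two complex roots r*zeta_3, r*zeta_3^2 where zeta_3 = e^(2*pi*i/3). The splitting field is Q(r, zeta_3). [Q(r):Q] = 3 and [Q(zeta_3):Q] = 2 with gcd = 1, so [Q(r, zeta_3):Q] = 3 * 2 = 6.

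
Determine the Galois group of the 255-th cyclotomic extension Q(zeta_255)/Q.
|Gal(Q(zeta_255)/Q)| = phi(255) = 128; group ≅ (Z/255Z)^* ≅ Z/2Z × Z/4Z × Z/16Z

The n-th cyclotomic polynomial Φ_255(x) is the minimal polynomial of zeta_255 over Q and has degree phi(255) = 128. So Q(zeta_255) is a degree-128 Galois extension with Galois group (Z/255Z)^*. By CRT, (Z/255Z)^* ≅ (Z/3Z)^* × (Z/5Z)^* × (Z/17Z)^*. Each prime-power unit group is (Z/3Z)^* ≅ Z/2Z; (Z/5Z)^* ≅ Z/4Z; (Z/17Z)^* ≅ Z/16Z. Hence Gal(Q(zeta_255)/Q) ≅ Z/2Z × Z/4Z × Z/16Z.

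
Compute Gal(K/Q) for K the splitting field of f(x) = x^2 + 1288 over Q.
Gal(K/Q) = Z/2Z (cyclic of order 2)

x^2 + 1288 is irreducible over Q since -1288 is not a rational square. The splitting field Q(sqrt(-1288)) has degree 2 over Q, and its unique nontrivial automorphism is sqrt(-1288) ↦ -sqrt(-1288). Hence Gal(Q(sqrt(-1288))/Q) = Z/2Z.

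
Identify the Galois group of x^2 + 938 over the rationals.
Gal(K/Q) = Z/2Z (cyclic of order 2)

x^2 + 938 is irreducible over Q since -938 is not a rational square. The splitting field Q(sqrt(-938)) has degree 2 over Q, and its unique nontrivial automorphism is sqrt(-938) ↦ -sqrt(-938). Hence Gal(Q(sqrt(-938))/Q) = Z/2Z.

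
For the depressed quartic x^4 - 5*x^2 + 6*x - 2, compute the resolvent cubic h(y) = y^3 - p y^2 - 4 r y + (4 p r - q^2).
h(y) = y^3 + 5*y^2 + 8*y + 4

Identify coefficients: p = -5, q = 6, r = -2.
Plug into h(y) = y^3 - p y^2 - 4 r y + (4 p r - q^2):
  h(y) = y^3 - (-5) y^2 - 4*(-2) y + (4*(-5)*(-2) - (6)^2)
       = y^3 + (5) y^2 + (8) y + (4).
Simplifying: h(y) = y^3 + 5*y^2 + 8*y + 4.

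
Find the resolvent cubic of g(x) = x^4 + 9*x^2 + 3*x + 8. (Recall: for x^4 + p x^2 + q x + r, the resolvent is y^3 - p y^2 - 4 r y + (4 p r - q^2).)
h(y) = y^3 - 9*y^2 - 32*y + 279

Identify coefficients: p = 9, q = 3, r = 8.
Plug into h(y) = y^3 - p y^2 - 4 r y + (4 p r - q^2):
  h(y) = y^3 - (9) y^2 - 4*(8) y + (4*(9)*(8) - (3)^2)
       = y^3 + (-9) y^2 + (-32) y + (279).
Simplifying: h(y) = y^3 - 9*y^2 - 32*y + 279.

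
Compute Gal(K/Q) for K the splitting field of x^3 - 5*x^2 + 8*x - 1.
Gal(K/Q) = S_3 (symmetric group of order 6)

Compute the discriminant of x^3 + (-5)*x^2 + (8)*x + (-1): Δ = -255. Since Δ is not a rational square, the Galois group is not contained in A_3; it must be the full S_3 (irreducibility of the cubic rules out anything smaller).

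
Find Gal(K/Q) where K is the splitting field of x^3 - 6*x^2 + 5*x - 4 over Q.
Gal(K/Q) = S_3 (symmetric group of order 6)

Compute the discriminant of x^3 + (-6)*x^2 + (5)*x + (-4): Δ = -1328. Since Δ is not a rational square, the Galois group is not contained in A_3; it must be the full S_3 (irreducibility of the cubic rules out anything smaller).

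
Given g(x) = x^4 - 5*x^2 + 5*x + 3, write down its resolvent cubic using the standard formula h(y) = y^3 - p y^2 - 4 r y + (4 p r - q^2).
h(y) = y^3 + 5*y^2 - 12*y - 85

Identify coefficients: p = -5, q = 5, r = 3.
Plug into h(y) = y^3 - p y^2 - 4 r y + (4 p r - q^2):
  h(y) = y^3 - (-5) y^2 - 4*(3) y + (4*(-5)*(3) - (5)^2)
       = y^3 + (5) y^2 + (-12) y + (-85).
Simplifying: h(y) = y^3 + 5*y^2 - 12*y - 85.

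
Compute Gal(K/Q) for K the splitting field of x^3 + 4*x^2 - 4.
Gal(K/Q) = S_3 (symmetric group of order 6)

Compute the discriminant of x^3 + (4)*x^2 + (0)*x + (-4): Δ = 592. Since Δ is not a rational square, the Galois group is not contained in A_3; it must be the full S_3 (irreducibility of the cubic rules out anything smaller).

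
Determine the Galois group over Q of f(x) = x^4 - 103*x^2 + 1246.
Gal(K/Q) = V_4 (Klein four-group, Z/2Z × Z/2Z)

f factors as (x^2 - 89)(x^2 - 14), so the splitting field is K = Q(sqrt(89), sqrt(14)). The elements 89, 14, 1246 are all non-squares in Q, so sqrt(89) and sqrt(14) generate independent quadratic extensions. Thus [K:Q] = 4 and Gal(K/Q) is generated by the two order-2 automorphisms sqrt(89) ↦ -sqrt(89) and sqrt(14) ↦ -sqrt(14), giving V_4.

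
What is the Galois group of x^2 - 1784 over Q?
Gal(K/Q) = Z/2Z (cyclic of order 2)

x^2 - 1784 is irreducible over Q since 1784 is not a rational square. The splitting field Q(sqrt(1784)) has degree 2 over Q, and its unique nontrivial automorphism is sqrt(1784) ↦ -sqrt(1784). Hence Gal(Q(sqrt(1784))/Q) = Z/2Z.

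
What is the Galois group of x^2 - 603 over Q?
Gal(K/Q) = Z/2Z (cyclic of order 2)

x^2 - 603 is irreducible over Q since 603 is not a rational square. The splitting field Q(sqrt(603)) has degree 2 over Q, and its unique nontrivial automorphism is sqrt(603) ↦ -sqrt(603). Hence Gal(Q(sqrt(603))/Q) = Z/2Z.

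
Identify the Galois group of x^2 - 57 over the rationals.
Gal(K/Q) = Z/2Z (cyclic of order 2)

x^2 - 57 is irreducible over Q since 57 is not a rational square. The splitting field Q(sqrt(57)) has degree 2 over Q, and its unique nontrivial automorphism is sqrt(57) ↦ -sqrt(57). Hence Gal(Q(sqrt(57))/Q) = Z/2Z.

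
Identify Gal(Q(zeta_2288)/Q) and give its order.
|Gal(Q(zeta_2288)/Q)| = phi(2288) = 960; group ≅ (Z/2288Z)^* ≅ Z/2Z × Z/4Z × Z/10Z × Z/12Z

The n-th cyclotomic polynomial Φ_2288(x) is the minimal polynomial of zeta_2288 over Q and has degree phi(2288) = 960. So Q(zeta_2288) is a degree-960 Galois extension with Galois group (Z/2288Z)^*. By CRT, (Z/2288Z)^* ≅ (Z/16Z)^* × (Z/11Z)^* × (Z/13Z)^*. Each prime-power unit group is (Z/16Z)^* ≅ Z/2Z × Z/4Z; (Z/11Z)^* ≅ Z/10Z; (Z/13Z)^* ≅ Z/12Z. Hence Gal(Q(zeta_2288)/Q) ≅ Z/2Z × Z/4Z × Z/10Z × Z/12Z.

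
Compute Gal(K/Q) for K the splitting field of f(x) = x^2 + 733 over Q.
Gal(K/Q) = Z/2Z (cyclic of order 2)

x^2 + 733 is irreducible over Q since -733 is not a rational square. The splitting field Q(sqrt(-733)) has degree 2 over Q, and its unique nontrivial automorphism is sqrt(-733) ↦ -sqrt(-733). Hence Gal(Q(sqrt(-733))/Q) = Z/2Z.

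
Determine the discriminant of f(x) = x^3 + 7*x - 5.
Δ = -2047

For x^3 + a x^2 + b x + c the discriminant is Δ = 18 a b c - 4 a^3 c + a^2 b^2 - 4 b^3 - 27 c^2.
Plug a = 0, b = 7, c = -5:
  18*(0)*(7)*(-5) - 4*(0)^3*(-5) + (0)^2*(7)^2 - 4*(7)^3 - 27*(-5)^2
  = 0 + (0) + 0 + (-1372) + (-675)
  = -2047.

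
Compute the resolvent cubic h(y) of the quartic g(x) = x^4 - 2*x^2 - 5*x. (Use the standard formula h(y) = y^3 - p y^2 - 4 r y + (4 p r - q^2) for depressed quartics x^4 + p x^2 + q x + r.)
h(y) = y^3 + 2*y^2 - 25

Identify coefficients: p = -2, q = -5, r = 0.
Plug into h(y) = y^3 - p y^2 - 4 r y + (4 p r - q^2):
  h(y) = y^3 - (-2) y^2 - 4*(0) y + (4*(-2)*(0) - (-5)^2)
       = y^3 + (2) y^2 + (0) y + (-25).
Simplifying: h(y) = y^3 + 2*y^2 - 25.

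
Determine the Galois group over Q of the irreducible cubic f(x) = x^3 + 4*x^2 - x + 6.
Gal(K/Q) = S_3 (symmetric group of order 6)

Compute the discriminant of x^3 + (4)*x^2 + (-1)*x + (6): Δ = -2920. Since Δ is not a rational square, the Galois group is not contained in A_3; it must be the full S_3 (irreducibility of the cubic rules out anything smaller).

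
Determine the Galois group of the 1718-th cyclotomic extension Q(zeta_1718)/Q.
|Gal(Q(zeta_1718)/Q)| = phi(1718) = 858; group ≅ (Z/1718Z)^* ≅ Z/858Z

The n-th cyclotomic polynomial Φ_1718(x) is the minimal polynomial of zeta_1718 over Q and has degree phi(1718) = 858. So Q(zeta_1718) is a degree-858 Galois extension with Galois group (Z/1718Z)^*. By CRT, (Z/1718Z)^* ≅ (Z/2Z)^* × (Z/859Z)^*. Each prime-power unit group is (Z/2Z)^* ≅ trivial group (order 1); (Z/859Z)^* ≅ Z/858Z. Hence Gal(Q(zeta_1718)/Q) ≅ Z/858Z.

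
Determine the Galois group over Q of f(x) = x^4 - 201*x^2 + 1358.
Gal(K/Q) = V_4 (Klein four-group, Z/2Z × Z/2Z)

f factors as (x^2 - 194)(x^2 - 7), so the splitting field is K = Q(sqrt(194), sqrt(7)). The elements 194, 7, 1358 are all non-squares in Q, so sqrt(194) and sqrt(7) generate independent quadratic extensions. Thus [K:Q] = 4 and Gal(K/Q) is generated by the two order-2 automorphisms sqrt(194) ↦ -sqrt(194) and sqrt(7) ↦ -sqrt(7), giving V_4.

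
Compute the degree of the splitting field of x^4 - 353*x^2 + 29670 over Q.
[K:Q] = 4

f factors as (x^2 - 138)(x^2 - 215); the splitting field is K = Q(sqrt(138), sqrt(215)). Since 138, 215, and 29670 are all non-squares in Q, the three subfields Q(sqrt(138)), Q(sqrt(215)), Q(sqrt(29670)) are distinct degree-2 extensions, so [K:Q] = 4 (Klein four Galois group).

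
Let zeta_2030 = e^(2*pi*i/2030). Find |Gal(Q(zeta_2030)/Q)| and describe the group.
|Gal(Q(zeta_2030)/Q)| = phi(2030) = 672; group ≅ (Z/2030Z)^* ≅ Z/4Z × Z/6Z × Z/28Z

The n-th cyclotomic polynomial Φ_2030(x) is the minimal polynomial of zeta_2030 over Q and has degree phi(2030) = 672. So Q(zeta_2030) is a degree-672 Galois extension with Galois group (Z/2030Z)^*. By CRT, (Z/2030Z)^* ≅ (Z/2Z)^* × (Z/5Z)^* × (Z/7Z)^* × (Z/29Z)^*. Each prime-power unit group is (Z/2Z)^* ≅ trivial group (order 1); (Z/5Z)^* ≅ Z/4Z; (Z/7Z)^* ≅ Z/6Z; (Z/29Z)^* ≅ Z/28Z. Hence Gal(Q(zeta_2030)/Q) ≅ Z/4Z × Z/6Z × Z/28Z.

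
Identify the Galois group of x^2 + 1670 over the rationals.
Gal(K/Q) = Z/2Z (cyclic of order 2)

x^2 + 1670 is irreducible over Q since -1670 is not a rational square. The splitting field Q(sqrt(-1670)) has degree 2 over Q, and its unique nontrivial automorphism is sqrt(-1670) ↦ -sqrt(-1670). Hence Gal(Q(sqrt(-1670))/Q) = Z/2Z.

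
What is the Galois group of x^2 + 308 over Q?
Gal(K/Q) = Z/2Z (cyclic of order 2)

x^2 + 308 is irreducible over Q since -308 is not a rational square. The splitting field Q(sqrt(-308)) has degree 2 over Q, and its unique nontrivial automorphism is sqrt(-308) ↦ -sqrt(-308). Hence Gal(Q(sqrt(-308))/Q) = Z/2Z.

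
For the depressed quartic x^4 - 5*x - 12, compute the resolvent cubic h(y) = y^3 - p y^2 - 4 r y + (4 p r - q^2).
h(y) = y^3 + 48*y - 25

Identify coefficients: p = 0, q = -5, r = -12.
Plug into h(y) = y^3 - p y^2 - 4 r y + (4 p r - q^2):
  h(y) = y^3 - (0) y^2 - 4*(-12) y + (4*(0)*(-12) - (-5)^2)
       = y^3 + (0) y^2 + (48) y + (-25).
Simplifying: h(y) = y^3 + 48*y - 25.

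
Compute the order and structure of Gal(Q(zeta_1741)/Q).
|Gal(Q(zeta_1741)/Q)| = phi(1741) = 1740; group ≅ (Z/1741Z)^* ≅ Z/1740Z

The n-th cyclotomic polynomial Φ_1741(x) is the minimal polynomial of zeta_1741 over Q and has degree phi(1741) = 1740. So Q(zeta_1741) is a degree-1740 Galois extension with Galois group (Z/1741Z)^*. (Z/1741Z)^* is cyclic since 1741 is an odd prime power (or 4). Hence Gal(Q(zeta_1741)/Q) ≅ Z/1740Z.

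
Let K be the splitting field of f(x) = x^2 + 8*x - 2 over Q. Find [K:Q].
[K:Q] = 2

The discriminant of x^2 + (8)*x + (-2) is b^2 - 4c = 64 - (-8) = 72. Since 72 is not a perfect square in Q, the polynomial is irreducible over Q. Its two roots generate a degree-2 extension, so [K:Q] = 2.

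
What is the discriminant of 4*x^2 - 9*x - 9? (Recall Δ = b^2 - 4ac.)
Δ = 225

For a quadratic a x^2 + b x + c the discriminant is Δ = b^2 - 4ac = (-9)^2 - 4*(4)*(-9) = 81 - (-144) = 225.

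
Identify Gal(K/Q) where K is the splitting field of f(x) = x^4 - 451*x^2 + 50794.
Gal(K/Q) = V_4 (Klein four-group, Z/2Z × Z/2Z)

f factors as (x^2 - 218)(x^2 - 233), so the splitting field is K = Q(sqrt(218), sqrt(233)). The elements 218, 233, 50794 are all non-squares in Q, so sqrt(218) and sqrt(233) generate independent quadratic extensions. Thus [K:Q] = 4 and Gal(K/Q) is generated by the two order-2 automorphisms sqrt(218) ↦ -sqrt(218) and sqrt(233) ↦ -sqrt(233), giving V_4.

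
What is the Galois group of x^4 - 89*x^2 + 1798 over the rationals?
Gal(K/Q) = V_4 (Klein four-group, Z/2Z × Z/2Z)

f factors as (x^2 - 31)(x^2 - 58), so the splitting field is K = Q(sqrt(31), sqrt(58)). The elements 31, 58, 1798 are all non-squares in Q, so sqrt(31) and sqrt(58) generate independent quadratic extensions. Thus [K:Q] = 4 and Gal(K/Q) is generated by the two order-2 automorphisms sqrt(31) ↦ -sqrt(31) and sqrt(58) ↦ -sqrt(58), giving V_4.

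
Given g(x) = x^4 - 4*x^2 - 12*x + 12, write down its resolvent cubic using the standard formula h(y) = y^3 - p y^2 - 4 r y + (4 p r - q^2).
h(y) = y^3 + 4*y^2 - 48*y - 336

Identify coefficients: p = -4, q = -12, r = 12.
Plug into h(y) = y^3 - p y^2 - 4 r y + (4 p r - q^2):
  h(y) = y^3 - (-4) y^2 - 4*(12) y + (4*(-4)*(12) - (-12)^2)
       = y^3 + (4) y^2 + (-48) y + (-336).
Simplifying: h(y) = y^3 + 4*y^2 - 48*y - 336.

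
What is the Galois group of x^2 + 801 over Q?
Gal(K/Q) = Z/2Z (cyclic of order 2)

x^2 + 801 is irreducible over Q since -801 is not a rational square. The splitting field Q(sqrt(-801)) has degree 2 over Q, and its unique nontrivial automorphism is sqrt(-801) ↦ -sqrt(-801). Hence Gal(Q(sqrt(-801))/Q) = Z/2Z.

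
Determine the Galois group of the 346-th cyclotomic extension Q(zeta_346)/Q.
|Gal(Q(zeta_346)/Q)| = phi(346) = 172; group ≅ (Z/346Z)^* ≅ Z/172Z

The n-th cyclotomic polynomial Φ_346(x) is the minimal polynomial of zeta_346 over Q and has degree phi(346) = 172. So Q(zeta_346) is a degree-172 Galois extension with Galois group (Z/346Z)^*. By CRT, (Z/346Z)^* ≅ (Z/2Z)^* × (Z/173Z)^*. Each prime-power unit group is (Z/2Z)^* ≅ trivial group (order 1); (Z/173Z)^* ≅ Z/172Z. Hence Gal(Q(zeta_346)/Q) ≅ Z/172Z.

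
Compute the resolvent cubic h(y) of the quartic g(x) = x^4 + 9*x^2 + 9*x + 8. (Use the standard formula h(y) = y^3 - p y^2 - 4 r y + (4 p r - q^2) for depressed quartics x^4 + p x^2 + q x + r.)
h(y) = y^3 - 9*y^2 - 32*y + 207

Identify coefficients: p = 9, q = 9, r = 8.
Plug into h(y) = y^3 - p y^2 - 4 r y + (4 p r - q^2):
  h(y) = y^3 - (9) y^2 - 4*(8) y + (4*(9)*(8) - (9)^2)
       = y^3 + (-9) y^2 + (-32) y + (207).
Simplifying: h(y) = y^3 - 9*y^2 - 32*y + 207.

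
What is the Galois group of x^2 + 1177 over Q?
Gal(K/Q) = Z/2Z (cyclic of order 2)

x^2 + 1177 is irreducible over Q since -1177 is not a rational square. The splitting field Q(sqrt(-1177)) has degree 2 over Q, and its unique nontrivial automorphism is sqrt(-1177) ↦ -sqrt(-1177). Hence Gal(Q(sqrt(-1177))/Q) = Z/2Z.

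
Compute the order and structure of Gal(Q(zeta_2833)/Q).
|Gal(Q(zeta_2833)/Q)| = phi(2833) = 2832; group ≅ (Z/2833Z)^* ≅ Z/2832Z

The n-th cyclotomic polynomial Φ_2833(x) is the minimal polynomial of zeta_2833 over Q and has degree phi(2833) = 2832. So Q(zeta_2833) is a degree-2832 Galois extension with Galois group (Z/2833Z)^*. (Z/2833Z)^* is cyclic since 2833 is an odd prime power (or 4). Hence Gal(Q(zeta_2833)/Q) ≅ Z/2832Z.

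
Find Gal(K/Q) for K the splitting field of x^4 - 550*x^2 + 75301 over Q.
Gal(K/Q) = V_4 (Klein four-group, Z/2Z × Z/2Z)

f factors as (x^2 - 293)(x^2 - 257), so the splitting field is K = Q(sqrt(293), sqrt(257)). The elements 293, 257, 75301 are all non-squares in Q, so sqrt(293) and sqrt(257) generate independent quadratic extensions. Thus [K:Q] = 4 and Gal(K/Q) is generated by the two order-2 automorphisms sqrt(293) ↦ -sqrt(293) and sqrt(257) ↦ -sqrt(257), giving V_4.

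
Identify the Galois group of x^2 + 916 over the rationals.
Gal(K/Q) = Z/2Z (cyclic of order 2)

x^2 + 916 is irreducible over Q since -916 is not a rational square. The splitting field Q(sqrt(-916)) has degree 2 over Q, and its unique nontrivial automorphism is sqrt(-916) ↦ -sqrt(-916). Hence Gal(Q(sqrt(-916))/Q) = Z/2Z.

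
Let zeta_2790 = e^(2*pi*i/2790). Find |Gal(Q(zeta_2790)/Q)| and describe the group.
|Gal(Q(zeta_2790)/Q)| = phi(2790) = 720; group ≅ (Z/2790Z)^* ≅ Z/4Z × Z/6Z × Z/30Z

The n-th cyclotomic polynomial Φ_2790(x) is the minimal polynomial of zeta_2790 over Q and has degree phi(2790) = 720. So Q(zeta_2790) is a degree-720 Galois extension with Galois group (Z/2790Z)^*. By CRT, (Z/2790Z)^* ≅ (Z/2Z)^* × (Z/9Z)^* × (Z/5Z)^* × (Z/31Z)^*. Each prime-power unit group is (Z/2Z)^* ≅ trivial group (order 1); (Z/9Z)^* ≅ Z/6Z; (Z/5Z)^* ≅ Z/4Z; (Z/31Z)^* ≅ Z/30Z. Hence Gal(Q(zeta_2790)/Q) ≅ Z/4Z × Z/6Z × Z/30Z.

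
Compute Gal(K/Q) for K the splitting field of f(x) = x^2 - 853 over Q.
Gal(K/Q) = Z/2Z (cyclic of order 2)

x^2 - 853 is irreducible over Q since 853 is not a rational square. The splitting field Q(sqrt(853)) has degree 2 over Q, and its unique nontrivial automorphism is sqrt(853) ↦ -sqrt(853). Hence Gal(Q(sqrt(853))/Q) = Z/2Z.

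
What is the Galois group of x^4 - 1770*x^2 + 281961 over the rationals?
Gal(K/Q) = Z/2Z (cyclic of order 2)

f factors as (x^2 - 1593)(x^2 - 177), so the splitting field is K = Q(sqrt(1593), sqrt(177)). The squarefree part of 1593 is 177 and the squarefree part of 177 is also 177, so sqrt(1593) and sqrt(177) are both rational multiples of sqrt(177). Hence Q(sqrt(1593)) = Q(sqrt(177)) = Q(sqrt(177)), and the splitting field collapses to a single degree-2 extension with Galois group Z/2Z.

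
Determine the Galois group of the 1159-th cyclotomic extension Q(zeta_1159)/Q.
|Gal(Q(zeta_1159)/Q)| = phi(1159) = 1080; group ≅ (Z/1159Z)^* ≅ Z/18Z × Z/60Z

The n-th cyclotomic polynomial Φ_1159(x) is the minimal polynomial of zeta_1159 over Q and has degree phi(1159) = 1080. So Q(zeta_1159) is a degree-1080 Galois extension with Galois group (Z/1159Z)^*. By CRT, (Z/1159Z)^* ≅ (Z/19Z)^* × (Z/61Z)^*. Each prime-power unit group is (Z/19Z)^* ≅ Z/18Z; (Z/61Z)^* ≅ Z/60Z. Hence Gal(Q(zeta_1159)/Q) ≅ Z/18Z × Z/60Z.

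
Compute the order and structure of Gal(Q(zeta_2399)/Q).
|Gal(Q(zeta_2399)/Q)| = phi(2399) = 2398; group ≅ (Z/2399Z)^* ≅ Z/2398Z

The n-th cyclotomic polynomial Φ_2399(x) is the minimal polynomial of zeta_2399 over Q and has degree phi(2399) = 2398. So Q(zeta_2399) is a degree-2398 Galois extension with Galois group (Z/2399Z)^*. (Z/2399Z)^* is cyclic since 2399 is an odd prime power (or 4). Hence Gal(Q(zeta_2399)/Q) ≅ Z/2398Z.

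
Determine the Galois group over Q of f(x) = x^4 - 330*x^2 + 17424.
Gal(K/Q) = Z/2Z (cyclic of order 2)

f factors as (x^2 - 264)(x^2 - 66), so the splitting field is K = Q(sqrt(264), sqrt(66)). The squarefree part of 264 is 66 and the squarefree part of 66 is also 66, so sqrt(264) and sqrt(66) are both rational multiples of sqrt(66). Hence Q(sqrt(264)) = Q(sqrt(66)) = Q(sqrt(66)), and the splitting field collapses to a single degree-2 extension with Galois group Z/2Z.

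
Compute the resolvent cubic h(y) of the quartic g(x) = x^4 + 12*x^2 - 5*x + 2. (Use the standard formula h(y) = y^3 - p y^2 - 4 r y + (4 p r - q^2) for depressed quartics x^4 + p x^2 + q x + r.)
h(y) = y^3 - 12*y^2 - 8*y + 71

Identify coefficients: p = 12, q = -5, r = 2.
Plug into h(y) = y^3 - p y^2 - 4 r y + (4 p r - q^2):
  h(y) = y^3 - (12) y^2 - 4*(2) y + (4*(12)*(2) - (-5)^2)
       = y^3 + (-12) y^2 + (-8) y + (71).
Simplifying: h(y) = y^3 - 12*y^2 - 8*y + 71.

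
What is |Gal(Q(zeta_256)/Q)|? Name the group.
|Gal(Q(zeta_256)/Q)| = phi(256) = 128; group ≅ (Z/256Z)^* ≅ Z/2Z × Z/64Z

The n-th cyclotomic polynomial Φ_256(x) is the minimal polynomial of zeta_256 over Q and has degree phi(256) = 128. So Q(zeta_256) is a degree-128 Galois extension with Galois group (Z/256Z)^*. (Z/256Z)^* for n = 2^8 is Z/2Z × Z/2^6Z (not cyclic). Hence Gal(Q(zeta_256)/Q) ≅ Z/2Z × Z/64Z.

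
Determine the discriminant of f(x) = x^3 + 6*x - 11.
Δ = -4131

For a depressed cubic x^3 + p x + q the discriminant is Δ = -4 p^3 - 27 q^2 = -4*(6)^3 - 27*(-11)^2 = -864 - 3267 = -4131.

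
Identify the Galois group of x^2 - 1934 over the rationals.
Gal(K/Q) = Z/2Z (cyclic of order 2)

x^2 - 1934 is irreducible over Q since 1934 is not a rational square. The splitting field Q(sqrt(1934)) has degree 2 over Q, and its unique nontrivial automorphism is sqrt(1934) ↦ -sqrt(1934). Hence Gal(Q(sqrt(1934))/Q) = Z/2Z.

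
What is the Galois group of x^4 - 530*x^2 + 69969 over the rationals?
Gal(K/Q) = V_4 (Klein four-group, Z/2Z × Z/2Z)

f factors as (x^2 - 249)(x^2 - 281), so the splitting field is K = Q(sqrt(249), sqrt(281)). The elements 249, 281, 69969 are all non-squares in Q, so sqrt(249) and sqrt(281) generate independent quadratic extensions. Thus [K:Q] = 4 and Gal(K/Q) is generated by the two order-2 automorphisms sqrt(249) ↦ -sqrt(249) and sqrt(281) ↦ -sqrt(281), giving V_4.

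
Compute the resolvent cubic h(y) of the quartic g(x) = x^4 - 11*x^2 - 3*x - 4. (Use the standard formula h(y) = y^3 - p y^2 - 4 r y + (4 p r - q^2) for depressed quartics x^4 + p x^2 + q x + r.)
h(y) = y^3 + 11*y^2 + 16*y + 167

Identify coefficients: p = -11, q = -3, r = -4.
Plug into h(y) = y^3 - p y^2 - 4 r y + (4 p r - q^2):
  h(y) = y^3 - (-11) y^2 - 4*(-4) y + (4*(-11)*(-4) - (-3)^2)
       = y^3 + (11) y^2 + (16) y + (167).
Simplifying: h(y) = y^3 + 11*y^2 + 16*y + 167.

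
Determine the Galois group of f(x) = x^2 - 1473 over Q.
Gal(K/Q) = Z/2Z (cyclic of order 2)

x^2 - 1473 is irreducible over Q since 1473 is not a rational square. The splitting field Q(sqrt(1473)) has degree 2 over Q, and its unique nontrivial automorphism is sqrt(1473) ↦ -sqrt(1473). Hence Gal(Q(sqrt(1473))/Q) = Z/2Z.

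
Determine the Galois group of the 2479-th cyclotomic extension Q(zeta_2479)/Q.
|Gal(Q(zeta_2479)/Q)| = phi(2479) = 2376; group ≅ (Z/2479Z)^* ≅ Z/36Z × Z/66Z

The n-th cyclotomic polynomial Φ_2479(x) is the minimal polynomial of zeta_2479 over Q and has degree phi(2479) = 2376. So Q(zeta_2479) is a degree-2376 Galois extension with Galois group (Z/2479Z)^*. By CRT, (Z/2479Z)^* ≅ (Z/37Z)^* × (Z/67Z)^*. Each prime-power unit group is (Z/37Z)^* ≅ Z/36Z; (Z/67Z)^* ≅ Z/66Z. Hence Gal(Q(zeta_2479)/Q) ≅ Z/36Z × Z/66Z.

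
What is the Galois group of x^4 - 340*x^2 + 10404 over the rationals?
Gal(K/Q) = Z/2Z (cyclic of order 2)

f factors as (x^2 - 306)(x^2 - 34), so the splitting field is K = Q(sqrt(306), sqrt(34)). The squarefree part of 306 is 34 and the squarefree part of 34 is also 34, so sqrt(306) and sqrt(34) are both rational multiples of sqrt(34). Hence Q(sqrt(306)) = Q(sqrt(34)) = Q(sqrt(34)), and the splitting field collapses to a single degree-2 extension with Galois group Z/2Z.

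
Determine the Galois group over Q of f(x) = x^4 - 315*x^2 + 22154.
Gal(K/Q) = V_4 (Klein four-group, Z/2Z × Z/2Z)

f factors as (x^2 - 209)(x^2 - 106), so the splitting field is K = Q(sqrt(209), sqrt(106)). The elements 209, 106, 22154 are all non-squares in Q, so sqrt(209) and sqrt(106) generate independent quadratic extensions. Thus [K:Q] = 4 and Gal(K/Q) is generated by the two order-2 automorphisms sqrt(209) ↦ -sqrt(209) and sqrt(106) ↦ -sqrt(106), giving V_4.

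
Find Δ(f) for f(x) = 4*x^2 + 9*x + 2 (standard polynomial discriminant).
Δ = 49

For a quadratic a x^2 + b x + c the discriminant is Δ = b^2 - 4ac = (9)^2 - 4*(4)*(2) = 81 - (32) = 49.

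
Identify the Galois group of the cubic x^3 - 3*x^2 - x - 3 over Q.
Gal(K/Q) = S_3 (symmetric group of order 6)

Compute the discriminant of x^3 + (-3)*x^2 + (-1)*x + (-3): Δ = -716. Since Δ is not a rational square, the Galois group is not contained in A_3; it must be the full S_3 (irreducibility of the cubic rules out anything smaller).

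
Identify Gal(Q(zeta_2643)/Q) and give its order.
|Gal(Q(zeta_2643)/Q)| = phi(2643) = 1760; group ≅ (Z/2643Z)^* ≅ Z/2Z × Z/880Z

The n-th cyclotomic polynomial Φ_2643(x) is the minimal polynomial of zeta_2643 over Q and has degree phi(2643) = 1760. So Q(zeta_2643) is a degree-1760 Galois extension with Galois group (Z/2643Z)^*. By CRT, (Z/2643Z)^* ≅ (Z/3Z)^* × (Z/881Z)^*. Each prime-power unit group is (Z/3Z)^* ≅ Z/2Z; (Z/881Z)^* ≅ Z/880Z. Hence Gal(Q(zeta_2643)/Q) ≅ Z/2Z × Z/880Z.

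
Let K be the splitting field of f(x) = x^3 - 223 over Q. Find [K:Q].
[K:Q] = 6

x^3 - 223 has one real root r = 223^(1/3) and two complex roots r*zeta_3, r*zeta_3^2 where zeta_3 = e^(2*pi*i/3). The splitting field is Q(r, zeta_3). [Q(r):Q] = 3 and [Q(zeta_3):Q] = 2 with gcd = 1, so [Q(r, zeta_3):Q] = 3 * 2 = 6.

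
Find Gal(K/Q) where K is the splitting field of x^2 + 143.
Gal(K/Q) = Z/2Z (cyclic of order 2)

x^2 + 143 is irreducible over Q since -143 is not a rational square. The splitting field Q(sqrt(-143)) has degree 2 over Q, and its unique nontrivial automorphism is sqrt(-143) ↦ -sqrt(-143). Hence Gal(Q(sqrt(-143))/Q) = Z/2Z.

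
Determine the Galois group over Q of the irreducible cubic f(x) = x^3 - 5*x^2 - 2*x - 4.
Gal(K/Q) = S_3 (symmetric group of order 6)

Compute the discriminant of x^3 + (-5)*x^2 + (-2)*x + (-4): Δ = -3020. Since Δ is not a rational square, the Galois group is not contained in A_3; it must be the full S_3 (irreducibility of the cubic rules out anything smaller).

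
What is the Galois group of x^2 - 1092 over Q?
Gal(K/Q) = Z/2Z (cyclic of order 2)

x^2 - 1092 is irreducible over Q since 1092 is not a rational square. The splitting field Q(sqrt(1092)) has degree 2 over Q, and its unique nontrivial automorphism is sqrt(1092) ↦ -sqrt(1092). Hence Gal(Q(sqrt(1092))/Q) = Z/2Z.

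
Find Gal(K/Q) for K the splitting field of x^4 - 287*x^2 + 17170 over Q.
Gal(K/Q) = V_4 (Klein four-group, Z/2Z × Z/2Z)

f factors as (x^2 - 202)(x^2 - 85), so the splitting field is K = Q(sqrt(202), sqrt(85)). The elements 202, 85, 17170 are all non-squares in Q, so sqrt(202) and sqrt(85) generate independent quadratic extensions. Thus [K:Q] = 4 and Gal(K/Q) is generated by the two order-2 automorphisms sqrt(202) ↦ -sqrt(202) and sqrt(85) ↦ -sqrt(85), giving V_4.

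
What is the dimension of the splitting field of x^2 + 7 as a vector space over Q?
[K:Q] = 2

The discriminant of x^2 + (0)*x + (7) is b^2 - 4c = 0 - (28) = -28. Since -28 is not a perfect square in Q, the polynomial is irreducible over Q. Its two roots generate a degree-2 extension, so [K:Q] = 2.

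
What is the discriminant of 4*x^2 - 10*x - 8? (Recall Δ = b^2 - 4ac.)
Δ = 228

For a quadratic a x^2 + b x + c the discriminant is Δ = b^2 - 4ac = (-10)^2 - 4*(4)*(-8) = 100 - (-128) = 228.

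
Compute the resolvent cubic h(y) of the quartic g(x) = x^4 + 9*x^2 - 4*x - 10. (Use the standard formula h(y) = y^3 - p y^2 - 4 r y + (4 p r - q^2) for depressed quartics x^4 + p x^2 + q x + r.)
h(y) = y^3 - 9*y^2 + 40*y - 376

Identify coefficients: p = 9, q = -4, r = -10.
Plug into h(y) = y^3 - p y^2 - 4 r y + (4 p r - q^2):
  h(y) = y^3 - (9) y^2 - 4*(-10) y + (4*(9)*(-10) - (-4)^2)
       = y^3 + (-9) y^2 + (40) y + (-376).
Simplifying: h(y) = y^3 - 9*y^2 + 40*y - 376.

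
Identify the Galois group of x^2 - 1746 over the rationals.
Gal(K/Q) = Z/2Z (cyclic of order 2)

x^2 - 1746 is irreducible over Q since 1746 is not a rational square. The splitting field Q(sqrt(1746)) has degree 2 over Q, and its unique nontrivial automorphism is sqrt(1746) ↦ -sqrt(1746). Hence Gal(Q(sqrt(1746))/Q) = Z/2Z.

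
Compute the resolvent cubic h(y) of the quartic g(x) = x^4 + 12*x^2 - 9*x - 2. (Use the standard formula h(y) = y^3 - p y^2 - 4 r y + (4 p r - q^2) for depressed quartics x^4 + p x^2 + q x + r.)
h(y) = y^3 - 12*y^2 + 8*y - 177

Identify coefficients: p = 12, q = -9, r = -2.
Plug into h(y) = y^3 - p y^2 - 4 r y + (4 p r - q^2):
  h(y) = y^3 - (12) y^2 - 4*(-2) y + (4*(12)*(-2) - (-9)^2)
       = y^3 + (-12) y^2 + (8) y + (-177).
Simplifying: h(y) = y^3 - 12*y^2 + 8*y - 177.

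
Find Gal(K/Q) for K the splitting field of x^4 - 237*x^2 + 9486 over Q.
Gal(K/Q) = V_4 (Klein four-group, Z/2Z × Z/2Z)

f factors as (x^2 - 186)(x^2 - 51), so the splitting field is K = Q(sqrt(186), sqrt(51)). The elements 186, 51, 9486 are all non-squares in Q, so sqrt(186) and sqrt(51) generate independent quadratic extensions. Thus [K:Q] = 4 and Gal(K/Q) is generated by the two order-2 automorphisms sqrt(186) ↦ -sqrt(186) and sqrt(51) ↦ -sqrt(51), giving V_4.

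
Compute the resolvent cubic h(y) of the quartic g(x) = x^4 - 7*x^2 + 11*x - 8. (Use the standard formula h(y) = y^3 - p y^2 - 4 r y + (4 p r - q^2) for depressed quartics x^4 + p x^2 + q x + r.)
h(y) = y^3 + 7*y^2 + 32*y + 103

Identify coefficients: p = -7, q = 11, r = -8.
Plug into h(y) = y^3 - p y^2 - 4 r y + (4 p r - q^2):
  h(y) = y^3 - (-7) y^2 - 4*(-8) y + (4*(-7)*(-8) - (11)^2)
       = y^3 + (7) y^2 + (32) y + (103).
Simplifying: h(y) = y^3 + 7*y^2 + 32*y + 103.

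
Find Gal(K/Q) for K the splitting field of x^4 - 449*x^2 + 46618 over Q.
Gal(K/Q) = V_4 (Klein four-group, Z/2Z × Z/2Z)

f factors as (x^2 - 163)(x^2 - 286), so the splitting field is K = Q(sqrt(163), sqrt(286)). The elements 163, 286, 46618 are all non-squares in Q, so sqrt(163) and sqrt(286) generate independent quadratic extensions. Thus [K:Q] = 4 and Gal(K/Q) is generated by the two order-2 automorphisms sqrt(163) ↦ -sqrt(163) and sqrt(286) ↦ -sqrt(286), giving V_4.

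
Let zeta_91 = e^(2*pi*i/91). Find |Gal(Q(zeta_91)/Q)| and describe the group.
|Gal(Q(zeta_91)/Q)| = phi(91) = 72; group ≅ (Z/91Z)^* ≅ Z/6Z × Z/12Z

The n-th cyclotomic polynomial Φ_91(x) is the minimal polynomial of zeta_91 over Q and has degree phi(91) = 72. So Q(zeta_91) is a degree-72 Galois extension with Galois group (Z/91Z)^*. By CRT, (Z/91Z)^* ≅ (Z/7Z)^* × (Z/13Z)^*. Each prime-power unit group is (Z/7Z)^* ≅ Z/6Z; (Z/13Z)^* ≅ Z/12Z. Hence Gal(Q(zeta_91)/Q) ≅ Z/6Z × Z/12Z.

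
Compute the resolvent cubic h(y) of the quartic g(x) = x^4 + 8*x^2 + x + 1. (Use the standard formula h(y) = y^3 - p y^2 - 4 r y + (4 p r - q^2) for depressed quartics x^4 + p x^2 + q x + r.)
h(y) = y^3 - 8*y^2 - 4*y + 31

Identify coefficients: p = 8, q = 1, r = 1.
Plug into h(y) = y^3 - p y^2 - 4 r y + (4 p r - q^2):
  h(y) = y^3 - (8) y^2 - 4*(1) y + (4*(8)*(1) - (1)^2)
       = y^3 + (-8) y^2 + (-4) y + (31).
Simplifying: h(y) = y^3 - 8*y^2 - 4*y + 31.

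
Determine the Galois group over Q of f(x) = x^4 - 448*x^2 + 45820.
Gal(K/Q) = V_4 (Klein four-group, Z/2Z × Z/2Z)

f factors as (x^2 - 290)(x^2 - 158), so the splitting field is K = Q(sqrt(290), sqrt(158)). The elements 290, 158, 45820 are all non-squares in Q, so sqrt(290) and sqrt(158) generate independent quadratic extensions. Thus [K:Q] = 4 and Gal(K/Q) is generated by the two order-2 automorphisms sqrt(290) ↦ -sqrt(290) and sqrt(158) ↦ -sqrt(158), giving V_4.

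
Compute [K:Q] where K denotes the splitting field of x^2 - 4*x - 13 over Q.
[K:Q] = 2

The discriminant of x^2 + (-4)*x + (-13) is b^2 - 4c = 16 - (-52) = 68. Since 68 is not a perfect square in Q, the polynomial is irreducible over Q. Its two roots generate a degree-2 extension, so [K:Q] = 2.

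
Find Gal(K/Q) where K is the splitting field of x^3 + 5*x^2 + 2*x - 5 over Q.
Gal(K/Q) = S_3 (symmetric group of order 6)

Compute the discriminant of x^3 + (5)*x^2 + (2)*x + (-5): Δ = 993. Since Δ is not a rational square, the Galois group is not contained in A_3; it must be the full S_3 (irreducibility of the cubic rules out anything smaller).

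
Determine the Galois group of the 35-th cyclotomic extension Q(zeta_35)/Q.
|Gal(Q(zeta_35)/Q)| = phi(35) = 24; group ≅ (Z/35Z)^* ≅ Z/4Z × Z/6Z

The n-th cyclotomic polynomial Φ_35(x) is the minimal polynomial of zeta_35 over Q and has degree phi(35) = 24. So Q(zeta_35) is a degree-24 Galois extension with Galois group (Z/35Z)^*. By CRT, (Z/35Z)^* ≅ (Z/5Z)^* × (Z/7Z)^*. Each prime-power unit group is (Z/5Z)^* ≅ Z/4Z; (Z/7Z)^* ≅ Z/6Z. Hence Gal(Q(zeta_35)/Q) ≅ Z/4Z × Z/6Z.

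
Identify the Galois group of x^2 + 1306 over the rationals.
Gal(K/Q) = Z/2Z (cyclic of order 2)

x^2 + 1306 is irreducible over Q since -1306 is not a rational square. The splitting field Q(sqrt(-1306)) has degree 2 over Q, and its unique nontrivial automorphism is sqrt(-1306) ↦ -sqrt(-1306). Hence Gal(Q(sqrt(-1306))/Q) = Z/2Z.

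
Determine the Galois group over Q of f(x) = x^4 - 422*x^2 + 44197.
Gal(K/Q) = V_4 (Klein four-group, Z/2Z × Z/2Z)

f factors as (x^2 - 229)(x^2 - 193), so the splitting field is K = Q(sqrt(229), sqrt(193)). The elements 229, 193, 44197 are all non-squares in Q, so sqrt(229) and sqrt(193) generate independent quadratic extensions. Thus [K:Q] = 4 and Gal(K/Q) is generated by the two order-2 automorphisms sqrt(229) ↦ -sqrt(229) and sqrt(193) ↦ -sqrt(193), giving V_4.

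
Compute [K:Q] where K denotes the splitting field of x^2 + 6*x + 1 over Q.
[K:Q] = 2

The discriminant of x^2 + (6)*x + (1) is b^2 - 4c = 36 - (4) = 32. Since 32 is not a perfect square in Q, the polynomial is irreducible over Q. Its two roots generate a degree-2 extension, so [K:Q] = 2.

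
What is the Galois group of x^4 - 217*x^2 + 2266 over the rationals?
Gal(K/Q) = V_4 (Klein four-group, Z/2Z × Z/2Z)

f factors as (x^2 - 206)(x^2 - 11), so the splitting field is K = Q(sqrt(206), sqrt(11)). The elements 206, 11, 2266 are all non-squares in Q, so sqrt(206) and sqrt(11) generate independent quadratic extensions. Thus [K:Q] = 4 and Gal(K/Q) is generated by the two order-2 automorphisms sqrt(206) ↦ -sqrt(206) and sqrt(11) ↦ -sqrt(11), giving V_4.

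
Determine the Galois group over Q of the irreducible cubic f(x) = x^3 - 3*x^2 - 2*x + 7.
Gal(K/Q) = S_3 (symmetric group of order 6)

Compute the discriminant of x^3 + (-3)*x^2 + (-2)*x + (7): Δ = 257. Since Δ is not a rational square, the Galois group is not contained in A_3; it must be the full S_3 (irreducibility of the cubic rules out anything smaller).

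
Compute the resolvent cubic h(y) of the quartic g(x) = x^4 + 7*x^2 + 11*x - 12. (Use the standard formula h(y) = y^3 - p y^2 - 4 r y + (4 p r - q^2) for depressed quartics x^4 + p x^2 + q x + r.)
h(y) = y^3 - 7*y^2 + 48*y - 457

Identify coefficients: p = 7, q = 11, r = -12.
Plug into h(y) = y^3 - p y^2 - 4 r y + (4 p r - q^2):
  h(y) = y^3 - (7) y^2 - 4*(-12) y + (4*(7)*(-12) - (11)^2)
       = y^3 + (-7) y^2 + (48) y + (-457).
Simplifying: h(y) = y^3 - 7*y^2 + 48*y - 457.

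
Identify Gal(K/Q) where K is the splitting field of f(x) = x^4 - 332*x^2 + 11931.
Gal(K/Q) = V_4 (Klein four-group, Z/2Z × Z/2Z)

f factors as (x^2 - 41)(x^2 - 291), so the splitting field is K = Q(sqrt(41), sqrt(291)). The elements 41, 291, 11931 are all non-squares in Q, so sqrt(41) and sqrt(291) generate independent quadratic extensions. Thus [K:Q] = 4 and Gal(K/Q) is generated by the two order-2 automorphisms sqrt(41) ↦ -sqrt(41) and sqrt(291) ↦ -sqrt(291), giving V_4.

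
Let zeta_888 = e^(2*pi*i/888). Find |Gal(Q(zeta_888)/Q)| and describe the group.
|Gal(Q(zeta_888)/Q)| = phi(888) = 288; group ≅ (Z/888Z)^* ≅ Z/2Z × Z/2Z × Z/2Z × Z/36Z

The n-th cyclotomic polynomial Φ_888(x) is the minimal polynomial of zeta_888 over Q and has degree phi(888) = 288. So Q(zeta_888) is a degree-288 Galois extension with Galois group (Z/888Z)^*. By CRT, (Z/888Z)^* ≅ (Z/8Z)^* × (Z/3Z)^* × (Z/37Z)^*. Each prime-power unit group is (Z/8Z)^* ≅ Z/2Z × Z/2Z; (Z/3Z)^* ≅ Z/2Z; (Z/37Z)^* ≅ Z/36Z. Hence Gal(Q(zeta_888)/Q) ≅ Z/2Z × Z/2Z × Z/2Z × Z/36Z.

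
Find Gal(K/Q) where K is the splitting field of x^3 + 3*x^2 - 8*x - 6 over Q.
Gal(K/Q) = S_3 (symmetric group of order 6)

Compute the discriminant of x^3 + (3)*x^2 + (-8)*x + (-6): Δ = 4892. Since Δ is not a rational square, the Galois group is not contained in A_3; it must be the full S_3 (irreducibility of the cubic rules out anything smaller).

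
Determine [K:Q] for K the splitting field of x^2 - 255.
[K:Q] = 2

The polynomial x^2 - 255 is irreducible over Q since 255 is not a perfect square. Its splitting field is Q(sqrt(255)), which has degree 2 over Q.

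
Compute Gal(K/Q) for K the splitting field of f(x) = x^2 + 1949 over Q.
Gal(K/Q) = Z/2Z (cyclic of order 2)

x^2 + 1949 is irreducible over Q since -1949 is not a rational square. The splitting field Q(sqrt(-1949)) has degree 2 over Q, and its unique nontrivial automorphism is sqrt(-1949) ↦ -sqrt(-1949). Hence Gal(Q(sqrt(-1949))/Q) = Z/2Z.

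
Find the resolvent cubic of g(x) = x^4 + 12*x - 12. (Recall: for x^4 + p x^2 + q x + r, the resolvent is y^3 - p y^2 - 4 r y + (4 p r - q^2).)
h(y) = y^3 + 48*y - 144

Identify coefficients: p = 0, q = 12, r = -12.
Plug into h(y) = y^3 - p y^2 - 4 r y + (4 p r - q^2):
  h(y) = y^3 - (0) y^2 - 4*(-12) y + (4*(0)*(-12) - (12)^2)
       = y^3 + (0) y^2 + (48) y + (-144).
Simplifying: h(y) = y^3 + 48*y - 144.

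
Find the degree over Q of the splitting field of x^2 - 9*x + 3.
[K:Q] = 2

The discriminant of x^2 + (-9)*x + (3) is b^2 - 4c = 81 - (12) = 69. Since 69 is not a perfect square in Q, the polynomial is irreducible over Q. Its two roots generate a degree-2 extension, so [K:Q] = 2.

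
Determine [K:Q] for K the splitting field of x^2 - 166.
[K:Q] = 2

The polynomial x^2 - 166 is irreducible over Q since 166 is not a perfect square. Its splitting field is Q(sqrt(166)), which has degree 2 over Q.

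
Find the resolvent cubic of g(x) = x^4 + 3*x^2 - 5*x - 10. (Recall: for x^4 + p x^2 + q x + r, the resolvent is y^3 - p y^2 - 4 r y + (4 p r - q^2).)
h(y) = y^3 - 3*y^2 + 40*y - 145

Identify coefficients: p = 3, q = -5, r = -10.
Plug into h(y) = y^3 - p y^2 - 4 r y + (4 p r - q^2):
  h(y) = y^3 - (3) y^2 - 4*(-10) y + (4*(3)*(-10) - (-5)^2)
       = y^3 + (-3) y^2 + (40) y + (-145).
Simplifying: h(y) = y^3 - 3*y^2 + 40*y - 145.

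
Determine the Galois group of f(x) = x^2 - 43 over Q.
Gal(K/Q) = Z/2Z (cyclic of order 2)

x^2 - 43 is irreducible over Q since 43 is not a rational square. The splitting field Q(sqrt(43)) has degree 2 over Q, and its unique nontrivial automorphism is sqrt(43) ↦ -sqrt(43). Hence Gal(Q(sqrt(43))/Q) = Z/2Z.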